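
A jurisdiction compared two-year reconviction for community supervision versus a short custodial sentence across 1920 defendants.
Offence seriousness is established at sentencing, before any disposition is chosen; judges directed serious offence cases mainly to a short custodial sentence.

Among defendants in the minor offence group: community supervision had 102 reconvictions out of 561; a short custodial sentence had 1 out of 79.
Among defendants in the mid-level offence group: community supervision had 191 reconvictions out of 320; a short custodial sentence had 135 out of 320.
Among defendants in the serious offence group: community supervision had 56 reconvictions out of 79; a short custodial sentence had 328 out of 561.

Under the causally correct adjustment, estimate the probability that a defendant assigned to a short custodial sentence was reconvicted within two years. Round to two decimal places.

a short custodial sentence is lower inside every offence seriousness stratum but community supervision is lower in aggregate. Whether to stratify depends on how offence seriousness relates to the disposition.
The imbalance in offence seriousness arose from how defendants were allocated, not from anything the disposition did; and offence seriousness independently affects the outcome. The pooled gap is confounded — condition on offence seriousness.
Standardising a short custodial sentence to the population offence seriousness mix: 0.333·1/79 + 0.333·135/320 + 0.333·328/561 = 0.340.

0.34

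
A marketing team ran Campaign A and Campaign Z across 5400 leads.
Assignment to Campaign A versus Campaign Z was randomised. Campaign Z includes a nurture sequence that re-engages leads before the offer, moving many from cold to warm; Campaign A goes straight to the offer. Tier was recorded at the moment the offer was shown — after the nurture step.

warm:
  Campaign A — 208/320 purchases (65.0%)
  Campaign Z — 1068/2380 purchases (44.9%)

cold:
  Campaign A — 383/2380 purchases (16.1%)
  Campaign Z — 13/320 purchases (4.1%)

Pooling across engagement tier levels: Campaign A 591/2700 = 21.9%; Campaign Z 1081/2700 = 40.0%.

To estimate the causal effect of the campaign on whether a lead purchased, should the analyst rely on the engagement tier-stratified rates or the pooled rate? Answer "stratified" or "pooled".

Engagement tier here is a post-treatment variable shaped by the campaign; conditioning on it would introduce bias rather than remove it. The overall comparison is the causal one.
Pooled: Campaign A 21.9% vs Campaign Z 40.0%; Campaign Z is higher overall.

pooled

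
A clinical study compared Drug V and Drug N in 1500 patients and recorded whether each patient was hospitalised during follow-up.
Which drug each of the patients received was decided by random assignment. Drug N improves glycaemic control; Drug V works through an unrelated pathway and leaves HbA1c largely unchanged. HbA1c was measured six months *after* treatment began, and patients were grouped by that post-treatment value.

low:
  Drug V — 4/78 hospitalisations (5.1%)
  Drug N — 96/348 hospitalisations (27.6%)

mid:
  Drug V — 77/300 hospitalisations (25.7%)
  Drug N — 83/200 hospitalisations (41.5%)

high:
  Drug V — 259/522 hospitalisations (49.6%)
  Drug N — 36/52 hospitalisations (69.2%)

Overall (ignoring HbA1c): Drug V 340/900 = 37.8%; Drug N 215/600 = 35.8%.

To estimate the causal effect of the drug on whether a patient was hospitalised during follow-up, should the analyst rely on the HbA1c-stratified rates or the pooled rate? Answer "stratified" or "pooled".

Stratifying would compare drugs among patients the drugs themselves sorted into HbA1c groups — a form of selection on an intermediate. The unconditioned pooled rates give the total causal effect.
Pooled: Drug V 37.8% vs Drug N 35.8%; Drug N is lower overall.

pooled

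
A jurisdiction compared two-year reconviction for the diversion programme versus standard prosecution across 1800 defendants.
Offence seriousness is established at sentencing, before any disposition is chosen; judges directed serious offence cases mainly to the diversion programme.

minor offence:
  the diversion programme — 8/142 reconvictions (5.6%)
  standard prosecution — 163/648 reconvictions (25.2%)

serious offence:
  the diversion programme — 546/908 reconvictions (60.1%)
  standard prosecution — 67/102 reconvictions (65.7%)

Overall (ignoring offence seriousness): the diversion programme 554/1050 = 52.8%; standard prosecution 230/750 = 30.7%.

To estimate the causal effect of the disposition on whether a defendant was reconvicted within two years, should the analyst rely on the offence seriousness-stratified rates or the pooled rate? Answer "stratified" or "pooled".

stratified

Offence seriousness differs across dispositions for reasons unrelated to any effect of the disposition itself, and it separately predicts the outcome — a classic confounder. We must compare within offence seriousness levels.
Within each level — minor offence: 5.6% vs 25.2%; serious offence: 60.1% vs 65.7% — the diversion programme is lower every time.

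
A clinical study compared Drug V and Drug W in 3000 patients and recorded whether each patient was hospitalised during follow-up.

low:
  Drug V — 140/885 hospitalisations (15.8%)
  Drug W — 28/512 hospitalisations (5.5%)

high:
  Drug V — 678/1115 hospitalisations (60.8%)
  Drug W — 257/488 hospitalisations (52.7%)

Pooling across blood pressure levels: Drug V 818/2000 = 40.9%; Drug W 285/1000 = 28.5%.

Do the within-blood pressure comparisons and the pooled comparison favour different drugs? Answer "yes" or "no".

Within each blood pressure level (low 15.8% vs 5.5%; high 60.8% vs 52.7%), Drug W has the lower rate every time. Pooled: 40.9% vs 28.5% — Drug W has the lower rate overall. They agree.

no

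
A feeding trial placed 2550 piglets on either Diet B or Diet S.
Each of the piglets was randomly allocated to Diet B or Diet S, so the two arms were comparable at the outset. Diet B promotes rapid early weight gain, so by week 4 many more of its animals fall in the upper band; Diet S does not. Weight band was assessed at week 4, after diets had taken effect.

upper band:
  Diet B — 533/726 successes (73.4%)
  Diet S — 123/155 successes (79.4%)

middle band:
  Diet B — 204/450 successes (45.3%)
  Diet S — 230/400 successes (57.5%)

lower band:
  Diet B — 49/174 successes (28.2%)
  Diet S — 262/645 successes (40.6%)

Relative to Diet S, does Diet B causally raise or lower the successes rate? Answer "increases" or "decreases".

Week-4 weight band lies on the pathway diet → week-4 weight band → outcome, so adjusting for it blocks the indirect effect. For the total causal effect of diet, use the unadjusted pooled rates.
Pooled: Diet B 58.2% vs Diet S 51.2%; Diet B is higher overall.

increases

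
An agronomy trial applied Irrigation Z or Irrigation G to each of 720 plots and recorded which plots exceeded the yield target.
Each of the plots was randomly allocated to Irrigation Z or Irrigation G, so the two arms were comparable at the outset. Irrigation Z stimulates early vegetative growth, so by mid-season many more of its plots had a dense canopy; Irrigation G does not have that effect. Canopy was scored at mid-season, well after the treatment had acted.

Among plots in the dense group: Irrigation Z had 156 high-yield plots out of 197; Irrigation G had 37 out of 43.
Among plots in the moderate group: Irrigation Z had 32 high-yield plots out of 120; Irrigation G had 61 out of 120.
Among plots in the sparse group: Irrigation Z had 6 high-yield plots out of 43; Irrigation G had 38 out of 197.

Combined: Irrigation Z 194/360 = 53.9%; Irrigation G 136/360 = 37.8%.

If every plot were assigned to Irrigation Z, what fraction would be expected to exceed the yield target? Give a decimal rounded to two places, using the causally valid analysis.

0.54

Mid-season canopy lies on the pathway irrigation → mid-season canopy → outcome, so adjusting for it blocks the indirect effect. For the total causal effect of irrigation, use the unadjusted pooled rates.
So P(outcome | do(Irrigation Z)) is just the pooled rate for Irrigation Z: 194/360 = 0.539.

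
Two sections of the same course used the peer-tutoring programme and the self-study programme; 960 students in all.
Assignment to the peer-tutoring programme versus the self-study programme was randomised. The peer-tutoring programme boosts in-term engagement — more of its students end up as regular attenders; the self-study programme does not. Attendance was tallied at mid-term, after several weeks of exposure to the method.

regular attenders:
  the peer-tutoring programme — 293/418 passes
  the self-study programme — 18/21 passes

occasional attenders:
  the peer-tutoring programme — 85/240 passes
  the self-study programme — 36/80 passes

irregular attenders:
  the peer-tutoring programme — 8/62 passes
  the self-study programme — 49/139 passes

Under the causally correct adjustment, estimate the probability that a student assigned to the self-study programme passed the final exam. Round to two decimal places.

Mid-term attendance is recorded after the teaching method and is itself shifted by it — it sits on the causal path from teaching method to outcome. Conditioning on a mediator would strip out part of the effect we want; the pooled comparison gives the total causal effect.
So P(outcome | do(the self-study programme)) is just the pooled rate for the self-study programme: 103/240 = 0.429.

0.43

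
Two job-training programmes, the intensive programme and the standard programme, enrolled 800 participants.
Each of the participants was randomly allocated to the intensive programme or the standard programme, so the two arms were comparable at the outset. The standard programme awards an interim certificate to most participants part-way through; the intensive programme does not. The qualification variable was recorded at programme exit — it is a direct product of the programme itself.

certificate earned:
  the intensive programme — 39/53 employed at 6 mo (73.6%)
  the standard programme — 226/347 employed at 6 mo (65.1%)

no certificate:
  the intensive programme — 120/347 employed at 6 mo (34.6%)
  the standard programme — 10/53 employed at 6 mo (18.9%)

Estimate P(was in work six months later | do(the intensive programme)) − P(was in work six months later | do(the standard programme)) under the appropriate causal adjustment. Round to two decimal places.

The qualification attained during the programme-specific comparison favours the intensive programme throughout, but the pooled figures favour the standard programme. The question is whether to condition on qualification attained during the programme.
Because the programme influences qualification attained during the programme, qualification attained during the programme is a post-treatment mediator, not a confounder. Stratifying on it would bias the estimate; the causal effect is the crude pooled difference.
The causal difference is the pooled difference: 0.398 − 0.590 = -0.193.

-0.19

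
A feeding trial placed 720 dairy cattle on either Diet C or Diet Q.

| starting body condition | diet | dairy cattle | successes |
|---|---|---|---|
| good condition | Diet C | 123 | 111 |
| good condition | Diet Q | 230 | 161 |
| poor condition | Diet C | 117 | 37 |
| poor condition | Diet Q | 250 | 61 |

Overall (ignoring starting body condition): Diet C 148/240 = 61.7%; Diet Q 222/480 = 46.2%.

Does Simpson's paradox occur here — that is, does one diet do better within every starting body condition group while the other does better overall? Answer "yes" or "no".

Within each starting body condition level (good condition 90.2% vs 70.0%; poor condition 31.6% vs 24.4%), Diet C has the higher rate every time. Pooled: 61.7% vs 46.2% — Diet C has the higher rate overall. They agree.

no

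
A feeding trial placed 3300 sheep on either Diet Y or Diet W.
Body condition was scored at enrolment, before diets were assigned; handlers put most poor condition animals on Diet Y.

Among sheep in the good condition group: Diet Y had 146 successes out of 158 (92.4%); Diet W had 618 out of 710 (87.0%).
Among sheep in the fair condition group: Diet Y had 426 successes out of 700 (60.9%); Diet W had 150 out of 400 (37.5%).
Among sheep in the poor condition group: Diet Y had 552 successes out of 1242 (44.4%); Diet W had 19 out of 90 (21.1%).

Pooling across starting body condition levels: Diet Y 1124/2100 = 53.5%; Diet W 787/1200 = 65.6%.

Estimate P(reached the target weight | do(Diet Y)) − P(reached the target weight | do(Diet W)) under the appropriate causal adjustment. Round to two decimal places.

+0.19

The starting body condition-specific comparison favours Diet Y throughout, but the pooled figures favour Diet W. The question is whether to condition on starting body condition.
Here starting body condition is a common cause — it drives both which diet a case falls under and the outcome. The crude comparison mixes populations; the stratum-specific rates are the causally relevant ones.
Adjusting over the population distribution of starting body condition: 0.263·(0.924−0.870) + 0.333·(0.609−0.375) + 0.404·(0.444−0.211) = +0.186.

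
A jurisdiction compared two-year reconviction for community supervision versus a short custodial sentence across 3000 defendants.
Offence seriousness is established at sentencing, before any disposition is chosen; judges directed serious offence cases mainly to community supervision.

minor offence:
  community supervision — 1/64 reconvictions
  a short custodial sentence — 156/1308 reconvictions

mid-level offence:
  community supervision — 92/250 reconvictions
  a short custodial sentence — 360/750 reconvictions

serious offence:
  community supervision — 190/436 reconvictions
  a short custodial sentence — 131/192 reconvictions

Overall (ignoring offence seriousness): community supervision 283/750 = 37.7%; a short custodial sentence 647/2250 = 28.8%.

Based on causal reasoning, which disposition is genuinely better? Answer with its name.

Offence seriousness differs across dispositions for reasons unrelated to any effect of the disposition itself, and it separately predicts the outcome — a classic confounder. We must compare within offence seriousness levels.
Within each level — minor offence: 1.6% vs 11.9%; mid-level offence: 36.8% vs 48.0%; serious offence: 43.6% vs 68.2% — community supervision is lower every time.

community supervision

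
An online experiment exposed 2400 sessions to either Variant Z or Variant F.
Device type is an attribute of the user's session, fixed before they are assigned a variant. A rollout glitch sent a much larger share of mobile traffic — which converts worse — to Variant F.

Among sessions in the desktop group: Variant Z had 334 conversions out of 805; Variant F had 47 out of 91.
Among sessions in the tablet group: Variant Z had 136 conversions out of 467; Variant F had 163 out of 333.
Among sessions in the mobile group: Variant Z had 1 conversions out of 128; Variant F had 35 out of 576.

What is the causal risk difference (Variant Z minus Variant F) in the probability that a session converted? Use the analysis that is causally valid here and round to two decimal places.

-0.12

The imbalance in device type arose from how sessions were allocated, not from anything the variant did; and device type independently affects the outcome. The pooled gap is confounded — condition on device type.
Adjusting over the population distribution of device type: 0.373·(0.415−0.516) + 0.333·(0.291−0.489) + 0.293·(0.008−0.061) = -0.120.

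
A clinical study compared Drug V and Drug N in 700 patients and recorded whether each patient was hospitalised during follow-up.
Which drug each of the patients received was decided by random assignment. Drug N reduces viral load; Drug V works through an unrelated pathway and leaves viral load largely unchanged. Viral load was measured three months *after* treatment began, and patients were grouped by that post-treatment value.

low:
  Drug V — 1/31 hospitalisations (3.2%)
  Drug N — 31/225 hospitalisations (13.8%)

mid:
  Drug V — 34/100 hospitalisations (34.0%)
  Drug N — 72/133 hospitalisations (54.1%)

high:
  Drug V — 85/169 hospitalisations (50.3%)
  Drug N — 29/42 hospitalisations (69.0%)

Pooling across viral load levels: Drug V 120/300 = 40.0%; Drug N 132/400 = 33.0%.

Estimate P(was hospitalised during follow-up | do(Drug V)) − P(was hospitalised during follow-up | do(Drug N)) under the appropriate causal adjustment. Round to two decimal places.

+0.07

Viral load is recorded after the drug and is itself shifted by it — it sits on the causal path from drug to outcome. Conditioning on a mediator would strip out part of the effect we want; the pooled comparison gives the total causal effect.
The causal difference is the pooled difference: 0.400 − 0.330 = +0.070.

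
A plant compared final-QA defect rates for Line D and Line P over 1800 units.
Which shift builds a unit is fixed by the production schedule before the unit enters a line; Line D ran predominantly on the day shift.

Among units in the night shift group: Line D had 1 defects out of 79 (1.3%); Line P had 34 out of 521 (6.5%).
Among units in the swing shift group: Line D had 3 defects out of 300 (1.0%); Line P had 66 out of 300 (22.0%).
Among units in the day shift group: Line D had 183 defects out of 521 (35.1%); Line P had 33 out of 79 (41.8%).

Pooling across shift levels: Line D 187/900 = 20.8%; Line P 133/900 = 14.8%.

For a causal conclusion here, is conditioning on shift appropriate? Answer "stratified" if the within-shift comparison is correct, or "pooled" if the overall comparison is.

stratified

Within every shift level Line D has the lower rate, yet pooled Line P does — Simpson's reversal.
Shift satisfies the back-door criterion: it is not a descendant of the line, and it blocks the spurious path from line to outcome. Adjusting for it (i.e., using the within-shift rates) gives the causal effect.
Within each level — night shift: 1.3% vs 6.5%; swing shift: 1.0% vs 22.0%; day shift: 35.1% vs 41.8% — Line D is lower every time.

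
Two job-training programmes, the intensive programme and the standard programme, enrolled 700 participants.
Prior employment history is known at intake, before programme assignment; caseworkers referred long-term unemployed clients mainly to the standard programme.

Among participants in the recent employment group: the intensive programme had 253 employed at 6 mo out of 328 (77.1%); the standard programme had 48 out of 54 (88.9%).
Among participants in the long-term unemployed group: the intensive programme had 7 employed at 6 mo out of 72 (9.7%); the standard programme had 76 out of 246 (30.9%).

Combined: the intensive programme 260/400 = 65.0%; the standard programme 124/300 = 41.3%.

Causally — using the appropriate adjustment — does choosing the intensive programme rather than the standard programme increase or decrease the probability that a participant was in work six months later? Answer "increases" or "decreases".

Within every prior employment history level the standard programme has the higher rate, yet pooled the intensive programme does — Simpson's reversal.
Since prior employment history is a pre-existing factor (not a product of the programme) and it affects the outcome on its own, it is a confounder. The stratified rates, not the pooled rate, identify the causal effect.
Within each level — recent employment: 77.1% vs 88.9%; long-term unemployed: 9.7% vs 30.9% — the standard programme is higher every time.

decreases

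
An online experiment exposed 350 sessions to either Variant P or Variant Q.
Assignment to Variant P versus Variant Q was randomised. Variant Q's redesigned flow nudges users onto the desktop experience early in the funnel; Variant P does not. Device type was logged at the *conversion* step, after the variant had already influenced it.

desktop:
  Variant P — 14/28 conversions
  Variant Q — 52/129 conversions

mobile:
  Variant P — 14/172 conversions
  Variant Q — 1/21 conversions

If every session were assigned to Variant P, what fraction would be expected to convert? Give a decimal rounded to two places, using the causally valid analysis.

0.14

Device type is downstream of the variant. One should not condition on a consequence of treatment, so the overall rates are the right comparison.
So P(outcome | do(Variant P)) is just the pooled rate for Variant P: 28/200 = 0.140.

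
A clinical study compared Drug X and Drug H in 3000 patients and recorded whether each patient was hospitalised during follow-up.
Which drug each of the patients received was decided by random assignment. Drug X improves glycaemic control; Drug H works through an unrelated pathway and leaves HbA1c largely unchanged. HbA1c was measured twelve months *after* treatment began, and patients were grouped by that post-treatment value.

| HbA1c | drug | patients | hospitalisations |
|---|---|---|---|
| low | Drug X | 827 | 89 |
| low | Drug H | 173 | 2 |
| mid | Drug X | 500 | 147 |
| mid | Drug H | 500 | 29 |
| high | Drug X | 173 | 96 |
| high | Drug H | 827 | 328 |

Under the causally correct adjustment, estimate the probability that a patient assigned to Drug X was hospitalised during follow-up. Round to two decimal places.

Drug H is lower inside every HbA1c stratum but Drug X is lower in aggregate. Whether to stratify depends on how HbA1c relates to the drug.
HbA1c is downstream of the drug. One should not condition on a consequence of treatment, so the overall rates are the right comparison.
So P(outcome | do(Drug X)) is just the pooled rate for Drug X: 332/1500 = 0.221.

0.22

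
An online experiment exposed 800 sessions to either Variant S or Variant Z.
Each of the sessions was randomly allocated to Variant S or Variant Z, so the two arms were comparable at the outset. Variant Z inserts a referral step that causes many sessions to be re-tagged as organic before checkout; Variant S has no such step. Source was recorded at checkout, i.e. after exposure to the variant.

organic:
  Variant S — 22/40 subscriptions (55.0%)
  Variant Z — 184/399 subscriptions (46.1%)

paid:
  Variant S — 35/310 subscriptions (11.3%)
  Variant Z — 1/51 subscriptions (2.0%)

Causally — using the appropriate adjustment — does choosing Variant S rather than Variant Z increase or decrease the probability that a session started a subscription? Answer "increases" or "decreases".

decreases

Traffic source here is a post-treatment variable shaped by the variant; conditioning on it would introduce bias rather than remove it. The overall comparison is the causal one.
Pooled: Variant S 16.3% vs Variant Z 41.1%; Variant Z is higher overall.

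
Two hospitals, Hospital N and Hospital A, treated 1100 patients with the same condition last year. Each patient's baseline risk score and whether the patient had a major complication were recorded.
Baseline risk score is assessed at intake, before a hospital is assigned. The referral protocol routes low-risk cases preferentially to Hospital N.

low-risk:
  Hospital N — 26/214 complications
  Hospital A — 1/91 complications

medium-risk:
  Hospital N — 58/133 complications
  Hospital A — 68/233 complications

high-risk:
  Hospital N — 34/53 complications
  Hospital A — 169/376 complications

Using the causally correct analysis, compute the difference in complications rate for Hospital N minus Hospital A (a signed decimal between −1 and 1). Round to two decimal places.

Baseline risk score differs across hospitals for reasons unrelated to any effect of the hospital itself, and it separately predicts the outcome — a classic confounder. We must compare within baseline risk score levels.
Adjusting over the population distribution of baseline risk score: 0.277·(0.121−0.011) + 0.333·(0.436−0.292) + 0.390·(0.642−0.449) = +0.154.

+0.15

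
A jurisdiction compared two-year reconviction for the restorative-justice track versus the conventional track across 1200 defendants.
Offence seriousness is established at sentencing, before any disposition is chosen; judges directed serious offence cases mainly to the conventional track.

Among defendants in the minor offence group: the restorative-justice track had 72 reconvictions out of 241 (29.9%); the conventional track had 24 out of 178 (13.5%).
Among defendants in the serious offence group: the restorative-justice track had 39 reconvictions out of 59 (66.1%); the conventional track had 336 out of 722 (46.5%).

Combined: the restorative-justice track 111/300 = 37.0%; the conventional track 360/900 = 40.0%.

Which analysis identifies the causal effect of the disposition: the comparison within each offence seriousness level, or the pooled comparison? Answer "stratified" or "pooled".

stratified

Offence seriousness is set before the disposition has any effect — it is not caused by the disposition — and it independently drives the outcome. That makes it a confounder, so the causal comparison is within offence seriousness levels.
Within each level — minor offence: 29.9% vs 13.5%; serious offence: 66.1% vs 46.5% — the conventional track is lower every time.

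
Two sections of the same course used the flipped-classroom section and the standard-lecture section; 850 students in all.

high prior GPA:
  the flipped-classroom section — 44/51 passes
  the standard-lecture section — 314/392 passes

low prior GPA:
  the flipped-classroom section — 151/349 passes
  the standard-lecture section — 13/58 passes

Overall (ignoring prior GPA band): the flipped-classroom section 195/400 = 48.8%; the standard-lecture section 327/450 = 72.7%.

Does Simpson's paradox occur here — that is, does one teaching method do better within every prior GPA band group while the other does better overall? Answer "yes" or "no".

Within each prior GPA band level (high prior GPA 86.3% vs 80.1%; low prior GPA 43.3% vs 22.4%), the flipped-classroom section has the higher rate every time. Pooled: 48.8% vs 72.7% — the standard-lecture section has the higher rate overall. The two comparisons disagree.

yes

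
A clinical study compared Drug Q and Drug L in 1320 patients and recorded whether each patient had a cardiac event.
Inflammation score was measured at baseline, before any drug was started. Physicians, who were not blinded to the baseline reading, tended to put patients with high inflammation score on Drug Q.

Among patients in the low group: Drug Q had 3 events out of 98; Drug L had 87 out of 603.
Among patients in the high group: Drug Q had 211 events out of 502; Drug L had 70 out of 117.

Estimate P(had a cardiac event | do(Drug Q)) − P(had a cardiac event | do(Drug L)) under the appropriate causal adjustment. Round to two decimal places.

The inflammation score-specific comparison favours Drug Q throughout, but the pooled figures favour Drug L. The question is whether to condition on inflammation score.
Since inflammation score is a pre-existing factor (not a product of the drug) and it affects the outcome on its own, it is a confounder. The stratified rates, not the pooled rate, identify the causal effect.
Adjusting over the population distribution of inflammation score: 0.531·(0.031−0.144) + 0.469·(0.420−0.598) = -0.144.

-0.14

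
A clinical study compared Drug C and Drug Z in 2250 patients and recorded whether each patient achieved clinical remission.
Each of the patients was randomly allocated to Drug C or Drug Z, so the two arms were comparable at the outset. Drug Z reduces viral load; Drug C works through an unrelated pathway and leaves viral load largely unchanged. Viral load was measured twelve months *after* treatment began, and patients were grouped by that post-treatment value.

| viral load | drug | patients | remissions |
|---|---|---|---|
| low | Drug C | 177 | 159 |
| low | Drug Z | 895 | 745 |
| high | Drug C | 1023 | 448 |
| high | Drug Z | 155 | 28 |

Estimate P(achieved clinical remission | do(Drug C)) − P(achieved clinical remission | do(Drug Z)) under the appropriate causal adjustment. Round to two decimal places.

-0.23

Viral load is recorded after the drug and is itself shifted by it — it sits on the causal path from drug to outcome. Conditioning on a mediator would strip out part of the effect we want; the pooled comparison gives the total causal effect.
The causal difference is the pooled difference: 0.506 − 0.736 = -0.230.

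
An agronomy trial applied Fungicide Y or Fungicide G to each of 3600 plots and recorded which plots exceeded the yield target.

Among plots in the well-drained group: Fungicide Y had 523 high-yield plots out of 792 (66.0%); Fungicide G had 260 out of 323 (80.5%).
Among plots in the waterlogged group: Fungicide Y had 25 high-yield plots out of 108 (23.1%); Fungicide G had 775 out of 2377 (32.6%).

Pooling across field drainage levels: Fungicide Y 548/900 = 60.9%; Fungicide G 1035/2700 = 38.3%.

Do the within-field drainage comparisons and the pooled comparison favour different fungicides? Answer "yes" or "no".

yes

Within each field drainage level (well-drained 66.0% vs 80.5%; waterlogged 23.1% vs 32.6%), Fungicide G has the higher rate every time. Pooled: 60.9% vs 38.3% — Fungicide Y has the higher rate overall. The two comparisons disagree.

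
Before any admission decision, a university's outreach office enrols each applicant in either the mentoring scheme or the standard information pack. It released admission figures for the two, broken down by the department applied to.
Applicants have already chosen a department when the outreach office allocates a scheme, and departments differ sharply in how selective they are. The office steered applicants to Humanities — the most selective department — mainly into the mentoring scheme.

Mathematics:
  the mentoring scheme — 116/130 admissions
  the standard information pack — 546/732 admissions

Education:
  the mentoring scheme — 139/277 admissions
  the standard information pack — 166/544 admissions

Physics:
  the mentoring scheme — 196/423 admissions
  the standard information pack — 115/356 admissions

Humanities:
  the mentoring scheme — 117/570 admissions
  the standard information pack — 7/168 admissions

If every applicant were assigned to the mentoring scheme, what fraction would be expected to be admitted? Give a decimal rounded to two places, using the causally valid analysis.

0.53

Since department is a pre-existing factor (not a product of the outreach scheme) and it affects the outcome on its own, it is a confounder. The stratified rates, not the pooled rate, identify the causal effect.
Standardising the mentoring scheme to the population department mix: 0.269·116/130 + 0.257·139/277 + 0.243·196/423 + 0.231·117/570 = 0.529.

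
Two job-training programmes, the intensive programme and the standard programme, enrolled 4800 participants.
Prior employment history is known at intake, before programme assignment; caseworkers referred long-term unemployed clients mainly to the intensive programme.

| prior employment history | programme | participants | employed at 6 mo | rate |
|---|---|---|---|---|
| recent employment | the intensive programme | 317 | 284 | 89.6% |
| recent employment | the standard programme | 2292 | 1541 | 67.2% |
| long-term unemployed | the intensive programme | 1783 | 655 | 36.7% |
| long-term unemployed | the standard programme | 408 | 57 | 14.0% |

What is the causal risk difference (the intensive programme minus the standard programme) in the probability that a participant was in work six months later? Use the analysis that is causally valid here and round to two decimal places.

Nothing the programme does changes prior employment history; the imbalance is an allocation artefact. With prior employment history also predicting the outcome, the pooled figure is confounded, and the within-stratum comparison is the causal one.
Adjusting over the population distribution of prior employment history: 0.544·(0.896−0.672) + 0.456·(0.367−0.140) = +0.225.

+0.23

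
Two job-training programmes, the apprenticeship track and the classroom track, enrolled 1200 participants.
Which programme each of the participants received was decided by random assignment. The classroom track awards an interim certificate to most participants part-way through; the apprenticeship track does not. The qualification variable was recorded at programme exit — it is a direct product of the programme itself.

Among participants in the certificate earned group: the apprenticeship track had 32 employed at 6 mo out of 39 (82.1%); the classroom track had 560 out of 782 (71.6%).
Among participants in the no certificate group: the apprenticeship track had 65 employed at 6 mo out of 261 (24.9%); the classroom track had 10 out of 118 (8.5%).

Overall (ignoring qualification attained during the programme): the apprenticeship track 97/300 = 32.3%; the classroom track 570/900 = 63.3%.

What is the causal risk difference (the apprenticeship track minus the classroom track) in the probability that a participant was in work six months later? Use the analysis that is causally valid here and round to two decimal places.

Within every qualification attained during the programme level the apprenticeship track has the higher rate, yet pooled the classroom track does — Simpson's reversal.
The distribution of qualification attained during the programme is itself part of what the programme does — it is an intermediate outcome. Holding it fixed would remove that part of the effect; the total effect is the pooled difference.
The causal difference is the pooled difference: 0.323 − 0.633 = -0.310.

-0.31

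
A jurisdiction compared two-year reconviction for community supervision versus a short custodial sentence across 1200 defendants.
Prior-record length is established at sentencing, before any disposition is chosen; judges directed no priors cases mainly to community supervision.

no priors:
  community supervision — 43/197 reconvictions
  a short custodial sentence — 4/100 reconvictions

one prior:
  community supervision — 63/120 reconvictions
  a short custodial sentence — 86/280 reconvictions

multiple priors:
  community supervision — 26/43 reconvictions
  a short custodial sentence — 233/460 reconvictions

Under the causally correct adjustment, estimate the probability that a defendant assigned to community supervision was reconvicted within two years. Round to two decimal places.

The prior-record length-specific comparison favours a short custodial sentence throughout, but the pooled figures favour community supervision. The question is whether to condition on prior-record length.
Prior-record length is set before the disposition has any effect — it is not caused by the disposition — and it independently drives the outcome. That makes it a confounder, so the causal comparison is within prior-record length levels.
Standardising community supervision to the population prior-record length mix: 0.247·43/197 + 0.333·63/120 + 0.419·26/43 = 0.482.

0.48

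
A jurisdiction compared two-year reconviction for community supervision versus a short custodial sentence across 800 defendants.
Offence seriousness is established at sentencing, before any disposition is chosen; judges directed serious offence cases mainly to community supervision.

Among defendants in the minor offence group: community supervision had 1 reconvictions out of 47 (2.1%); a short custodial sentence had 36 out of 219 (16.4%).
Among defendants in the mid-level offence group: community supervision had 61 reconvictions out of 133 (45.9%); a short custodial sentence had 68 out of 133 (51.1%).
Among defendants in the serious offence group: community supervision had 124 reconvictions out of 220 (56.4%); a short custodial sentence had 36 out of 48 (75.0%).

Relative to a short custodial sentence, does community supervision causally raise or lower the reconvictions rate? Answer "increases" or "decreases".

decreases

Nothing the disposition does changes offence seriousness; the imbalance is an allocation artefact. With offence seriousness also predicting the outcome, the pooled figure is confounded, and the within-stratum comparison is the causal one.
Within each level — minor offence: 2.1% vs 16.4%; mid-level offence: 45.9% vs 51.1%; serious offence: 56.4% vs 75.0% — community supervision is lower every time.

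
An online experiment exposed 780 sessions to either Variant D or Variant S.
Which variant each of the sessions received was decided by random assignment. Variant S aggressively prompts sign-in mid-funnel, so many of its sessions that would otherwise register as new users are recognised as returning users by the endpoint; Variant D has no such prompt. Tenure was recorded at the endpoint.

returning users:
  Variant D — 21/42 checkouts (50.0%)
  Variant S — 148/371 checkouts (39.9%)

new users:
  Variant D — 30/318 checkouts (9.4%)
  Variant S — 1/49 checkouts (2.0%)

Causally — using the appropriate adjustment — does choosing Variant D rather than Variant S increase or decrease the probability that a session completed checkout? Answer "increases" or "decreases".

decreases

Because the variant influences user tenure, user tenure is a post-treatment mediator, not a confounder. Stratifying on it would bias the estimate; the causal effect is the crude pooled difference.
Pooled: Variant D 14.2% vs Variant S 35.5%; Variant S is higher overall.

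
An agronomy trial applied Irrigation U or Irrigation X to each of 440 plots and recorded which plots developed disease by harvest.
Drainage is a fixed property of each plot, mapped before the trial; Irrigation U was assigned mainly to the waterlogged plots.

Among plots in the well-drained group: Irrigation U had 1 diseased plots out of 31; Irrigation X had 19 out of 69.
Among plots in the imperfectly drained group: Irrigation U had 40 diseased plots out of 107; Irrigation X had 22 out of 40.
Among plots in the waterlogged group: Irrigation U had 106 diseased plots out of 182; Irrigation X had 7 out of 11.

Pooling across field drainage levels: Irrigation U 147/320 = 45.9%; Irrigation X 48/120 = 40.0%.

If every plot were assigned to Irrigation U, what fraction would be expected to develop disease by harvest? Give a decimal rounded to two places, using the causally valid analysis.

0.39

Within every field drainage level Irrigation U has the lower rate, yet pooled Irrigation X does — Simpson's reversal.
Field drainage satisfies the back-door criterion: it is not a descendant of the irrigation, and it blocks the spurious path from irrigation to outcome. Adjusting for it (i.e., using the within-field drainage rates) gives the causal effect.
Standardising Irrigation U to the population field drainage mix: 0.227·1/31 + 0.334·40/107 + 0.439·106/182 = 0.388.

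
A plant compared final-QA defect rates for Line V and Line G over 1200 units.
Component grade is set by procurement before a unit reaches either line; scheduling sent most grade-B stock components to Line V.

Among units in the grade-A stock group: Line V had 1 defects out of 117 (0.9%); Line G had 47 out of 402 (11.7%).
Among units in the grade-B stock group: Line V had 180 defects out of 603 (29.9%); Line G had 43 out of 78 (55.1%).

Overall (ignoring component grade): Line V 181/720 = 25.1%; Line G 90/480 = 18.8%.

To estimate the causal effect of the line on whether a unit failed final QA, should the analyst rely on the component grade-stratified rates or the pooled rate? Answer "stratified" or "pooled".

stratified

Component grade differs across lines for reasons unrelated to any effect of the line itself, and it separately predicts the outcome — a classic confounder. We must compare within component grade levels.
Within each level — grade-A stock: 0.9% vs 11.7%; grade-B stock: 29.9% vs 55.1% — Line V is lower every time.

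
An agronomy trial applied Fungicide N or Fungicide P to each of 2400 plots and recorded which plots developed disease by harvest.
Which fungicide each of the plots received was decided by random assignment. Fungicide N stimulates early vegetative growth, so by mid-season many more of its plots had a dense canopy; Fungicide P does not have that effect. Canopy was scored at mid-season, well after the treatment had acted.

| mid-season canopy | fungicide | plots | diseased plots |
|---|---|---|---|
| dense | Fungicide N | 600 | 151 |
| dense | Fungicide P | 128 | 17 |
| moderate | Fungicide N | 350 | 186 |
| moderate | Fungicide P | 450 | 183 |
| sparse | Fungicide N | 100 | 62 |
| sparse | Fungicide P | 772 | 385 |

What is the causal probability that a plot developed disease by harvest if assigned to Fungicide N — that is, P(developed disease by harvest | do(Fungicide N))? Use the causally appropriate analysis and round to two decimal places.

Fungicide P is lower inside every mid-season canopy stratum but Fungicide N is lower in aggregate. Whether to stratify depends on how mid-season canopy relates to the fungicide.
Stratifying would compare fungicides among plots the fungicides themselves sorted into mid-season canopy groups — a form of selection on an intermediate. The unconditioned pooled rates give the total causal effect.
So P(outcome | do(Fungicide N)) is just the pooled rate for Fungicide N: 399/1050 = 0.380.

0.38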